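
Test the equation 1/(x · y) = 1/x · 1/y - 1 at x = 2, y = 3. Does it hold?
Substituting x = 2, y = 3:

LHS = 1/(2 · 3) = 1/6
RHS = 1/2 · 1/3 - 1 = -5/6

LHS ≠ RHS, so the equation does not hold at this point.

Answer: Fails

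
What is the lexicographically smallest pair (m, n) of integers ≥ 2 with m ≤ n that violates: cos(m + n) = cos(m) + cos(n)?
Substituting (2, 2) into the claim:
LHS = cos(2 + 2) = cos(4) ≈ -0.6536
RHS = cos(2) + cos(2) = 2·cos(2) ≈ -0.8323

Since LHS ≠ RHS, this pair disproves the claim, and no lexicographically smaller pair (m ≤ n, integers ≥ 2) does.

For instance (3, 5) is also a counterexample (LHS = cos(8) ≈ -0.1455, RHS = cos(3) + cos(5) ≈ -0.7063), but it's lexicographically larger.

Answer: (m, n) = (2, 2)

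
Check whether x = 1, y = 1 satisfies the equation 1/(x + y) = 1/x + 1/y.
Substituting x = 1, y = 1:

LHS = 1/(1 + 1) = 1/2
RHS = 1/1 + 1/1 = 2

LHS ≠ RHS, so the equation does not hold at this point.

Answer: Fails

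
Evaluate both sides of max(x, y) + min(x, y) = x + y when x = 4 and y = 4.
LHS = max(4, 4) + min(4, 4) = 8
RHS = 4 + 4 = 8

LHS = RHS: the two sides agree.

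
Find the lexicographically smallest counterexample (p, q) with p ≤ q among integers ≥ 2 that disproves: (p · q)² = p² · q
(p, q) = (2, 2)

Substituting (2, 2) into the claim:
LHS = (2 · 2)² = 16
RHS = 2² · 2 = 8

Since LHS ≠ RHS, this pair disproves the claim, and no lexicographically smaller pair (p ≤ q, integers ≥ 2) does.

For instance (9, 9) is also a counterexample (LHS = 6561, RHS = 729), but it's lexicographically larger.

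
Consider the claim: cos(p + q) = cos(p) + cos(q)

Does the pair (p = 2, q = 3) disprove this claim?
Substituting p = 2, q = 3:
LHS = cos(2 + 3) = cos(5) ≈ 0.2837
RHS = cos(2) + cos(3) ≈ -1.406

Since LHS ≠ RHS, this pair disproves the claim.

Answer: Yes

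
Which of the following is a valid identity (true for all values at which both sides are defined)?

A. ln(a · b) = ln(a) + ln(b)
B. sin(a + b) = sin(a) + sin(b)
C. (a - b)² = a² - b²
A: holds — e.g. at (4, 4), both sides equal ln(16) ≈ 2.773.
B: fails at (4, 6) — LHS = sin(10) ≈ -0.544, RHS = sin(4) + sin(6) ≈ -1.036.
C: fails at (2, 7) — LHS = 25, RHS = -45.

Answer: A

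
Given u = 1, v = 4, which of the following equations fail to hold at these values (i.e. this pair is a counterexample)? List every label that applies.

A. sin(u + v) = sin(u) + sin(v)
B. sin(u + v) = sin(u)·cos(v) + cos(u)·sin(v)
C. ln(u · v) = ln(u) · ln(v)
A, C

Evaluating each claim at the given values:
A. LHS = sin(5) ≈ -0.9589, RHS = sin(4) + sin(1) ≈ 0.08467 → fails here (LHS ≠ RHS)
B. LHS = sin(5) ≈ -0.9589, RHS = sin(1)·cos(4) + sin(4)·cos(1) ≈ -0.9589 → holds here (LHS = RHS)
C. LHS = ln(4) ≈ 1.386, RHS = 0 → fails here (LHS ≠ RHS)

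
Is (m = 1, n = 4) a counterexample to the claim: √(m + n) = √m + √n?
Substituting m = 1, n = 4:
LHS = √(1 + 4) = √(5) ≈ 2.236
RHS = √1 + √4 = 3

Since LHS ≠ RHS, this pair disproves the claim.

Answer: Yes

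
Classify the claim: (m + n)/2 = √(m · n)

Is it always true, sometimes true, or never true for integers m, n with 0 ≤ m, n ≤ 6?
It holds at (m, n) = (4, 4) (both sides equal 4), but fails at (m, n) = (6, 1) (LHS = 7/2, RHS = √(6) ≈ 2.449).

Answer: Sometimes true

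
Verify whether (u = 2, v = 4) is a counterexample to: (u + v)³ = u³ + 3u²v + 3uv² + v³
No

Substituting u = 2, v = 4:
LHS = (2 + 4)³ = 216
RHS = 2³ + 3·2²·4 + 3·2·4² + 4³ = 216

The sides agree, so this pair does not disprove the claim.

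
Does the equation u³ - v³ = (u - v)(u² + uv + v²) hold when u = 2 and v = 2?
Substituting u = 2, v = 2:

LHS = 2³ - 2³ = 0
RHS = (2 - 2)(2² + 2·2 + 2²) = 0

LHS = RHS, so the equation holds at this point.

Answer: Holds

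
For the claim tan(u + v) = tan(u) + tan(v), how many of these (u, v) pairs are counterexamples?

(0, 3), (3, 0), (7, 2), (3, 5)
2

Testing each pair:
(0, 3): LHS = tan(3) ≈ -0.1425, RHS = tan(3) ≈ -0.1425 → satisfies claim
(3, 0): LHS = tan(3) ≈ -0.1425, RHS = tan(3) ≈ -0.1425 → satisfies claim
(7, 2): LHS = tan(9) ≈ -0.4523, RHS = tan(2) + tan(7) ≈ -1.314 → counterexample
(3, 5): LHS = tan(8) ≈ -6.8, RHS = tan(5) + tan(3) ≈ -3.523 → counterexample

That makes 2 counterexamples.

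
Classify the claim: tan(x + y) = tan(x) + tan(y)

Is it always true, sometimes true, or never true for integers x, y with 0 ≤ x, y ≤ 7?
It holds at (x, y) = (7, 0) (both sides equal tan(7) ≈ 0.8714), but fails at (x, y) = (5, 2) (LHS = tan(7) ≈ 0.8714, RHS = tan(5) + tan(2) ≈ -5.566).

Answer: Sometimes true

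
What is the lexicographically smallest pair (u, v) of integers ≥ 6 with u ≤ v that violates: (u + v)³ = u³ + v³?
Substituting (6, 6) into the claim:
LHS = (6 + 6)³ = 1728
RHS = 6³ + 6³ = 432

Since LHS ≠ RHS, this pair disproves the claim, and no lexicographically smaller pair (u ≤ v, integers ≥ 6) does.

For instance (9, 11) is also a counterexample (LHS = 8000, RHS = 2060), but it's lexicographically larger.

Answer: (u, v) = (6, 6)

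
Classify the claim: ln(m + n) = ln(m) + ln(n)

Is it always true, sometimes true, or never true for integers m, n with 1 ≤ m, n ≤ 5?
It holds at (m, n) = (2, 2) (both sides equal ln(4) ≈ 1.386), but fails at (m, n) = (3, 2) (LHS = ln(5) ≈ 1.609, RHS = ln(2) + ln(3) ≈ 1.792).

Answer: Sometimes true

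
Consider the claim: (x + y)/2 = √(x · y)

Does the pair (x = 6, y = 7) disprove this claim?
Yes

Substituting x = 6, y = 7:
LHS = (6 + 7)/2 = 13/2
RHS = √(6 · 7) = √(42) ≈ 6.481

Since LHS ≠ RHS, this pair disproves the claim.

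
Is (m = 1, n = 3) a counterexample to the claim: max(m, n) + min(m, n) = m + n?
No

Substituting m = 1, n = 3:
LHS = max(1, 3) + min(1, 3) = 4
RHS = 1 + 3 = 4

The sides agree, so this pair does not disprove the claim.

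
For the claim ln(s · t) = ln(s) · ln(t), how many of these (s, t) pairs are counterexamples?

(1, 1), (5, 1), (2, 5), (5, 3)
3

Testing each pair:
(1, 1): LHS = 0, RHS = 0 → satisfies claim
(5, 1): LHS = ln(5) ≈ 1.609, RHS = 0 → counterexample
(2, 5): LHS = ln(10) ≈ 2.303, RHS = ln(2)·ln(5) ≈ 1.116 → counterexample
(5, 3): LHS = ln(15) ≈ 2.708, RHS = ln(3)·ln(5) ≈ 1.768 → counterexample

That makes 3 counterexamples.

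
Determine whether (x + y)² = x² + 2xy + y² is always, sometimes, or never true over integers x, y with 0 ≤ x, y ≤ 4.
The identity holds for every pair in the range. For instance at (x, y) = (1, 4): both sides equal 25.

Answer: Always true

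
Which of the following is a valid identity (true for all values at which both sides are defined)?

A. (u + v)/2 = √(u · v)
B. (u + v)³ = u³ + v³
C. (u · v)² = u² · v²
C

A: fails at (3, 7) — LHS = 5, RHS = √(21) ≈ 4.583.
B: fails at (2, 4) — LHS = 216, RHS = 72.
C: holds — e.g. at (1, 2), both sides equal 4.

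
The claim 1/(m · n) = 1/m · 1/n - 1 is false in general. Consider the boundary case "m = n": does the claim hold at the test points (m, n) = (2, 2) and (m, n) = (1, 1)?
At (2, 2): LHS = 1/4 ≠ RHS = -3/4
At (1, 1): LHS = 1 ≠ RHS = 0

Answer: No, fails at both test points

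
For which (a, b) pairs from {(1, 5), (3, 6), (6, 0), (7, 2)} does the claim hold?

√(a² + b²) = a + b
Testing each pair:
(1, 5): LHS = √(26) ≈ 5.099, RHS = 6 → fails
(3, 6): LHS = 3·√(5) ≈ 6.708, RHS = 9 → fails
(6, 0): LHS = 6, RHS = 6 → holds
(7, 2): LHS = √(53) ≈ 7.28, RHS = 9 → fails

1 of 4 pairs satisfies the claim.

Answer: (6, 0)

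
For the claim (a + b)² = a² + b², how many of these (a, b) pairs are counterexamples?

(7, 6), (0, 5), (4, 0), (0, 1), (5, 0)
Testing each pair:
(7, 6): LHS = 169, RHS = 85 → counterexample
(0, 5): LHS = 25, RHS = 25 → satisfies claim
(4, 0): LHS = 16, RHS = 16 → satisfies claim
(0, 1): LHS = 1, RHS = 1 → satisfies claim
(5, 0): LHS = 25, RHS = 25 → satisfies claim

That makes 1 counterexample.

Answer: 1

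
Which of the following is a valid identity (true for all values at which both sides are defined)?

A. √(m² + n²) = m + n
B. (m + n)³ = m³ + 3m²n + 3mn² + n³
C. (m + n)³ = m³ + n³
A: fails at (2, 5) — LHS = √(29) ≈ 5.385, RHS = 7.
B: holds — e.g. at (3, 4), both sides equal 343.
C: fails at (4, 4) — LHS = 512, RHS = 128.

Answer: B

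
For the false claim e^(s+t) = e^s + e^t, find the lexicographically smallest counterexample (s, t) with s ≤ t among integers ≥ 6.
(s, t) = (6, 6)

Substituting (6, 6) into the claim:
LHS = e^(6+6) = e^12 ≈ 162754.8
RHS = e^6 + e^6 = 2·e^6 ≈ 806.9

Since LHS ≠ RHS, this pair disproves the claim, and no lexicographically smaller pair (s ≤ t, integers ≥ 6) does.

For instance (7, 9) is also a counterexample (LHS = e^16 ≈ 8886110.5, RHS = e^7 + e^9 ≈ 9200), but it's lexicographically larger.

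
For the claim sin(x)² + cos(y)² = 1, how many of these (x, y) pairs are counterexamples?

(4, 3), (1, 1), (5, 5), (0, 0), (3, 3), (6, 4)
2

Testing each pair:
(4, 3): LHS = sin(4)² + cos(3)² ≈ 1.553, RHS = 1 → counterexample
(1, 1): LHS = cos(1)² + sin(1)² = 1, RHS = 1 → satisfies claim
(5, 5): LHS = cos(5)² + sin(5)² = 1, RHS = 1 → satisfies claim
(0, 0): LHS = 1, RHS = 1 → satisfies claim
(3, 3): LHS = sin(3)² + cos(3)² = 1, RHS = 1 → satisfies claim
(6, 4): LHS = sin(6)² + cos(4)² ≈ 0.5053, RHS = 1 → counterexample

That makes 2 counterexamples.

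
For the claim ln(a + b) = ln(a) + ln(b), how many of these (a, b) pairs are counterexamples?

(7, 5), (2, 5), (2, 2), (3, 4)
Testing each pair:
(7, 5): LHS = ln(12) ≈ 2.485, RHS = ln(5) + ln(7) ≈ 3.555 → counterexample
(2, 5): LHS = ln(7) ≈ 1.946, RHS = ln(2) + ln(5) ≈ 2.303 → counterexample
(2, 2): LHS = ln(4) ≈ 1.386, RHS = 2·ln(2) ≈ 1.386 → satisfies claim
(3, 4): LHS = ln(7) ≈ 1.946, RHS = ln(3) + ln(4) ≈ 2.485 → counterexample

That makes 3 counterexamples.

Answer: 3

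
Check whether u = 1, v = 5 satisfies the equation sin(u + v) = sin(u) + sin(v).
Substituting u = 1, v = 5:

LHS = sin(1 + 5) = sin(6) ≈ -0.2794
RHS = sin(1) + sin(5) ≈ -0.1175

LHS ≠ RHS, so the equation does not hold at this point.

Answer: Fails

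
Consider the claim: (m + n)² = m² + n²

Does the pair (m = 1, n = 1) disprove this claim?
Yes

Substituting m = 1, n = 1:
LHS = (1 + 1)² = 4
RHS = 1² + 1² = 2

Since LHS ≠ RHS, this pair disproves the claim.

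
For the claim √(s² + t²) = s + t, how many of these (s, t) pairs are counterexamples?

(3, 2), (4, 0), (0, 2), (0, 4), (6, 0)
Testing each pair:
(3, 2): LHS = √(13) ≈ 3.606, RHS = 5 → counterexample
(4, 0): LHS = 4, RHS = 4 → satisfies claim
(0, 2): LHS = 2, RHS = 2 → satisfies claim
(0, 4): LHS = 4, RHS = 4 → satisfies claim
(6, 0): LHS = 6, RHS = 6 → satisfies claim

That makes 1 counterexample.

Answer: 1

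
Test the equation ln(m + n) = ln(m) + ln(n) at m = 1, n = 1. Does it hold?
Fails

Substituting m = 1, n = 1:

LHS = ln(1 + 1) = ln(2) ≈ 0.6931
RHS = ln(1) + ln(1) = 0

LHS ≠ RHS, so the equation does not hold at this point.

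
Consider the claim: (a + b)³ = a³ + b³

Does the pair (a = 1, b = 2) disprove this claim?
Substituting a = 1, b = 2:
LHS = (1 + 2)³ = 27
RHS = 1³ + 2³ = 9

Since LHS ≠ RHS, this pair disproves the claim.

Answer: Yes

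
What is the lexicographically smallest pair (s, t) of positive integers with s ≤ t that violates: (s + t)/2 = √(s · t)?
Substituting (1, 2) into the claim:
LHS = (1 + 2)/2 = 3/2
RHS = √(1 · 2) = √(2) ≈ 1.414

Since LHS ≠ RHS, this pair disproves the claim, and no lexicographically smaller pair (s ≤ t, positive integers) does.

For instance (2, 4) is also a counterexample (LHS = 3, RHS = 2·√(2) ≈ 2.828), but it's lexicographically larger.

Answer: (s, t) = (1, 2)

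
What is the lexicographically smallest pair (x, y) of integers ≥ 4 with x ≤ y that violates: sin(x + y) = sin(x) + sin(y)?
Substituting (4, 4) into the claim:
LHS = sin(4 + 4) = sin(8) ≈ 0.9894
RHS = sin(4) + sin(4) = 2·sin(4) ≈ -1.514

Since LHS ≠ RHS, this pair disproves the claim, and no lexicographically smaller pair (x ≤ y, integers ≥ 4) does.

For instance (11, 11) is also a counterexample (LHS = sin(22) ≈ -0.008851, RHS = 2·sin(11) ≈ -2), but it's lexicographically larger.

Answer: (x, y) = (4, 4)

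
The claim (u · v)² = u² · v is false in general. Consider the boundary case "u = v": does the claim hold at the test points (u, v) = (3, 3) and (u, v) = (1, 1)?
Only at (1, 1)

At (3, 3): LHS = 81 ≠ RHS = 27
At (1, 1): LHS = 1, RHS = 1 → equal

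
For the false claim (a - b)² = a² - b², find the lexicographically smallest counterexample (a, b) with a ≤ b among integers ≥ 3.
Substituting (3, 4) into the claim:
LHS = (3 - 4)² = 1
RHS = 3² - 4² = -7

Since LHS ≠ RHS, this pair disproves the claim, and no lexicographically smaller pair (a ≤ b, integers ≥ 3) does.

For instance (6, 8) is also a counterexample (LHS = 4, RHS = -28), but it's lexicographically larger.

Answer: (a, b) = (3, 4)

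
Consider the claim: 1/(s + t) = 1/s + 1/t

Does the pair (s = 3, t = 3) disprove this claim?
Substituting s = 3, t = 3:
LHS = 1/(3 + 3) = 1/6
RHS = 1/3 + 1/3 = 2/3

Since LHS ≠ RHS, this pair disproves the claim.

Answer: Yes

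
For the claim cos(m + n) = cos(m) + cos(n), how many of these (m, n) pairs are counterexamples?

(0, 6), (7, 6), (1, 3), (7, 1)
4

Testing each pair:
(0, 6): LHS = cos(6) ≈ 0.9602, RHS = cos(6) + 1 ≈ 1.96 → counterexample
(7, 6): LHS = cos(13) ≈ 0.9074, RHS = cos(7) + cos(6) ≈ 1.714 → counterexample
(1, 3): LHS = cos(4) ≈ -0.6536, RHS = cos(3) + cos(1) ≈ -0.4497 → counterexample
(7, 1): LHS = cos(8) ≈ -0.1455, RHS = cos(1) + cos(7) ≈ 1.294 → counterexample

That makes 4 counterexamples.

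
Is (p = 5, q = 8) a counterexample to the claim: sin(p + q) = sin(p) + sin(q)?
Yes

Substituting p = 5, q = 8:
LHS = sin(5 + 8) = sin(13) ≈ 0.4202
RHS = sin(5) + sin(8) ≈ 0.03043

Since LHS ≠ RHS, this pair disproves the claim.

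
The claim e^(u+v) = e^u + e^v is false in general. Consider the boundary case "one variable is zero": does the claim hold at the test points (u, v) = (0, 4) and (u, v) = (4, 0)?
At (0, 4): LHS = e^4 ≈ 54.6 ≠ RHS = 1 + e^4 ≈ 55.6
At (4, 0): LHS = e^4 ≈ 54.6 ≠ RHS = 1 + e^4 ≈ 55.6

Answer: No, fails at both test points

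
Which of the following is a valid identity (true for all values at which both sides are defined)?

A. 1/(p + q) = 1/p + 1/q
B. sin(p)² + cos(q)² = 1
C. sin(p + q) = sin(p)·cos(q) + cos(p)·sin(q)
A: fails at (1, 4) — LHS = 1/5, RHS = 5/4.
B: fails at (1, 5) — LHS = cos(5)² + sin(1)² ≈ 0.7885, RHS = 1.
C: holds — e.g. at (2, 7), both sides equal sin(9) ≈ 0.4121.

Answer: C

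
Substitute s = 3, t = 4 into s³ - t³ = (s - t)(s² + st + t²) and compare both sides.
LHS = 3³ - 4³ = -37
RHS = (3 - 4)(3² + 3·4 + 4²) = -37

LHS = RHS: the two sides agree.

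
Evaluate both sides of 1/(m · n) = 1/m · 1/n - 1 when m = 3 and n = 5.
LHS = 1/(3 · 5) = 1/15
RHS = 1/3 · 1/5 - 1 = -14/15

LHS ≠ RHS, so the equation does not hold here.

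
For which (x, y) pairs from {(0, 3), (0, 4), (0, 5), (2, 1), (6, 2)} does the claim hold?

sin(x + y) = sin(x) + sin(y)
Testing each pair:
(0, 3): LHS = sin(3) ≈ 0.1411, RHS = sin(3) ≈ 0.1411 → holds
(0, 4): LHS = sin(4) ≈ -0.7568, RHS = sin(4) ≈ -0.7568 → holds
(0, 5): LHS = sin(5) ≈ -0.9589, RHS = sin(5) ≈ -0.9589 → holds
(2, 1): LHS = sin(3) ≈ 0.1411, RHS = sin(1) + sin(2) ≈ 1.751 → fails
(6, 2): LHS = sin(8) ≈ 0.9894, RHS = sin(6) + sin(2) ≈ 0.6299 → fails

3 of 5 pairs satisfy the claim.

Answer: (0, 3), (0, 4), (0, 5)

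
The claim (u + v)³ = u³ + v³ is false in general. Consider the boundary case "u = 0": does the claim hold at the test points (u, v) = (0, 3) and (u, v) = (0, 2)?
At (0, 3): LHS = 27, RHS = 27 → equal
At (0, 2): LHS = 8, RHS = 8 → equal

So the claim does hold at both of these boundary points, even though it is not an identity.

Answer: Yes, holds at both test points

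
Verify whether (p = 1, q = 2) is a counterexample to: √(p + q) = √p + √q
Substituting p = 1, q = 2:
LHS = √(1 + 2) = √(3) ≈ 1.732
RHS = √1 + √2 = 1 + √(2) ≈ 2.414

Since LHS ≠ RHS, this pair disproves the claim.

Answer: Yes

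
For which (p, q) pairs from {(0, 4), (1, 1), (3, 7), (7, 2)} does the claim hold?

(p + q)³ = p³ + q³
(0, 4)

Testing each pair:
(0, 4): LHS = 64, RHS = 64 → holds
(1, 1): LHS = 8, RHS = 2 → fails
(3, 7): LHS = 1000, RHS = 370 → fails
(7, 2): LHS = 729, RHS = 351 → fails

1 of 4 pairs satisfies the claim.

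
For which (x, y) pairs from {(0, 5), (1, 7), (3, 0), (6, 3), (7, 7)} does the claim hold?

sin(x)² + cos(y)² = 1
(7, 7)

Testing each pair:
(0, 5): LHS = cos(5)² ≈ 0.08046, RHS = 1 → fails
(1, 7): LHS = cos(7)² + sin(1)² ≈ 1.276, RHS = 1 → fails
(3, 0): LHS = sin(3)² + 1 ≈ 1.02, RHS = 1 → fails
(6, 3): LHS = sin(6)² + cos(3)² ≈ 1.058, RHS = 1 → fails
(7, 7): LHS = sin(7)² + cos(7)² = 1, RHS = 1 → holds

1 of 5 pairs satisfies the claim.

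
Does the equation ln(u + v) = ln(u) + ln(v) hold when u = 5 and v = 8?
Fails

Substituting u = 5, v = 8:

LHS = ln(5 + 8) = ln(13) ≈ 2.565
RHS = ln(5) + ln(8) ≈ 3.689

LHS ≠ RHS, so the equation does not hold at this point.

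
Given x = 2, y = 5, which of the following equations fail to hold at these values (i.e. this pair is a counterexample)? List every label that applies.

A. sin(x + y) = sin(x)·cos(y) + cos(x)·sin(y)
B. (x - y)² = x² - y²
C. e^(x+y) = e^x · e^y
B

Evaluating each claim at the given values:
A. LHS = sin(7) ≈ 0.657, RHS = sin(2)·cos(5) + sin(5)·cos(2) ≈ 0.657 → holds here (LHS = RHS)
B. LHS = 9, RHS = -21 → fails here (LHS ≠ RHS)
C. LHS = e^7 ≈ 1097, RHS = e^7 ≈ 1097 → holds here (LHS = RHS)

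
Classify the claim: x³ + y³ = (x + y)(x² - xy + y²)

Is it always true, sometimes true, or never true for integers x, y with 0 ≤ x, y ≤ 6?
Always true

The identity holds for every pair in the range. For instance at (x, y) = (6, 4): both sides equal 280.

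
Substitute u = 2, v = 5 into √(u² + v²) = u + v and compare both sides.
LHS = √(2² + 5²) = √(29) ≈ 5.385
RHS = 2 + 5 = 7

LHS ≠ RHS (they differ by about 1.615), so the equation does not hold here.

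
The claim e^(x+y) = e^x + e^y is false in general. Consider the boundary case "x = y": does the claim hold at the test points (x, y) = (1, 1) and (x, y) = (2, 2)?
At (1, 1): LHS = e^2 ≈ 7.389 ≠ RHS = 2·e ≈ 5.437
At (2, 2): LHS = e^4 ≈ 54.6 ≠ RHS = 2·e^2 ≈ 14.78

Answer: No, fails at both test points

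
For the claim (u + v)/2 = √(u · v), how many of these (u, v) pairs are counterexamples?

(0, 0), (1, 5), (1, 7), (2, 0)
3

Testing each pair:
(0, 0): LHS = 0, RHS = 0 → satisfies claim
(1, 5): LHS = 3, RHS = √(5) ≈ 2.236 → counterexample
(1, 7): LHS = 4, RHS = √(7) ≈ 2.646 → counterexample
(2, 0): LHS = 1, RHS = 0 → counterexample

That makes 3 counterexamples.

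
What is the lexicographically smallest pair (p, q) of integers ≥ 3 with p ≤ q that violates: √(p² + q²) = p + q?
(p, q) = (3, 3)

Substituting (3, 3) into the claim:
LHS = √(3² + 3²) = 3·√(2) ≈ 4.243
RHS = 3 + 3 = 6

Since LHS ≠ RHS, this pair disproves the claim, and no lexicographically smaller pair (p ≤ q, integers ≥ 3) does.

For instance (6, 9) is also a counterexample (LHS = 3·√(13) ≈ 10.82, RHS = 15), but it's lexicographically larger.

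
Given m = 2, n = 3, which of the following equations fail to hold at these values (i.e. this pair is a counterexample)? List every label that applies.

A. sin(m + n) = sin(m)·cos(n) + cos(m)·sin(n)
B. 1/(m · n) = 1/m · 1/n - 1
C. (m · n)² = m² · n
B, C

Evaluating each claim at the given values:
A. LHS = sin(5) ≈ -0.9589, RHS = sin(2)·cos(3) + sin(3)·cos(2) ≈ -0.9589 → holds here (LHS = RHS)
B. LHS = 1/6, RHS = -5/6 → fails here (LHS ≠ RHS)
C. LHS = 36, RHS = 12 → fails here (LHS ≠ RHS)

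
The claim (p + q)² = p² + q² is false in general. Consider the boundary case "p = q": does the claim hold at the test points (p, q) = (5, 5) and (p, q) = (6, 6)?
No, fails at both test points

At (5, 5): LHS = 100 ≠ RHS = 50
At (6, 6): LHS = 144 ≠ RHS = 72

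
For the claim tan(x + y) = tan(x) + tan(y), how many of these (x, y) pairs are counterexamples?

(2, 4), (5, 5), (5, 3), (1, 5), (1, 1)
5

Testing each pair:
(2, 4): LHS = tan(6) ≈ -0.291, RHS = tan(2) + tan(4) ≈ -1.027 → counterexample
(5, 5): LHS = tan(10) ≈ 0.6484, RHS = 2·tan(5) ≈ -6.761 → counterexample
(5, 3): LHS = tan(8) ≈ -6.8, RHS = tan(5) + tan(3) ≈ -3.523 → counterexample
(1, 5): LHS = tan(6) ≈ -0.291, RHS = tan(5) + tan(1) ≈ -1.823 → counterexample
(1, 1): LHS = tan(2) ≈ -2.185, RHS = 2·tan(1) ≈ 3.115 → counterexample

That makes 5 counterexamples.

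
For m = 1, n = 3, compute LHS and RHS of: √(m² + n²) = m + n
LHS = √(1² + 3²) = √(10) ≈ 3.162
RHS = 1 + 3 = 4

LHS ≠ RHS (they differ by about 0.8377), so the equation does not hold here.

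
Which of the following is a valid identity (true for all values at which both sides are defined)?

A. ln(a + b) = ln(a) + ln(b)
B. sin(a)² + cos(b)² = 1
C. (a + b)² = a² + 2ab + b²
C

A: fails at (1, 4) — LHS = ln(5) ≈ 1.609, RHS = ln(4) ≈ 1.386.
B: fails at (4, 5) — LHS = cos(5)² + sin(4)² ≈ 0.6532, RHS = 1.
C: holds — e.g. at (4, 4), both sides equal 64.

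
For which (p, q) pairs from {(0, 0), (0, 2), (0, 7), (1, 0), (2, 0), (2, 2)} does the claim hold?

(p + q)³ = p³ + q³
(0, 0), (0, 2), (0, 7), (1, 0), (2, 0)

Testing each pair:
(0, 0): LHS = 0, RHS = 0 → holds
(0, 2): LHS = 8, RHS = 8 → holds
(0, 7): LHS = 343, RHS = 343 → holds
(1, 0): LHS = 1, RHS = 1 → holds
(2, 0): LHS = 8, RHS = 8 → holds
(2, 2): LHS = 64, RHS = 16 → fails

5 of 6 pairs satisfy the claim.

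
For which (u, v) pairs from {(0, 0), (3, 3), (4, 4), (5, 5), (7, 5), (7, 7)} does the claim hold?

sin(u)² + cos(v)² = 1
(0, 0), (3, 3), (4, 4), (5, 5), (7, 7)

Testing each pair:
(0, 0): LHS = 1, RHS = 1 → holds
(3, 3): LHS = sin(3)² + cos(3)² = 1, RHS = 1 → holds
(4, 4): LHS = cos(4)² + sin(4)² = 1, RHS = 1 → holds
(5, 5): LHS = cos(5)² + sin(5)² = 1, RHS = 1 → holds
(7, 5): LHS = cos(5)² + sin(7)² ≈ 0.5121, RHS = 1 → fails
(7, 7): LHS = sin(7)² + cos(7)² = 1, RHS = 1 → holds

5 of 6 pairs satisfy the claim.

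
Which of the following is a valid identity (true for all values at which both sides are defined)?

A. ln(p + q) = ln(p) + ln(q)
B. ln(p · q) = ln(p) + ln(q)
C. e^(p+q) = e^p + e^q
B

A: fails at (2, 4) — LHS = ln(6) ≈ 1.792, RHS = ln(2) + ln(4) ≈ 2.079.
B: holds — e.g. at (4, 6), both sides equal ln(24) ≈ 3.178.
C: fails at (4, 4) — LHS = e^8 ≈ 2981, RHS = 2·e^4 ≈ 109.2.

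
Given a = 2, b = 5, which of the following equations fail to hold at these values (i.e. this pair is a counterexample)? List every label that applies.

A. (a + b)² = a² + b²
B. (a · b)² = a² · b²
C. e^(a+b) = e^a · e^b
Evaluating each claim at the given values:
A. LHS = 49, RHS = 29 → fails here (LHS ≠ RHS)
B. LHS = 100, RHS = 100 → holds here (LHS = RHS)
C. LHS = e^7 ≈ 1097, RHS = e^7 ≈ 1097 → holds here (LHS = RHS)

Answer: A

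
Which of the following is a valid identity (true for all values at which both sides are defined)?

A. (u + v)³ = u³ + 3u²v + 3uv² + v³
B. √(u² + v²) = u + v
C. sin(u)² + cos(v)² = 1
A: holds — e.g. at (4, 5), both sides equal 729.
B: fails at (1, 1) — LHS = √(2) ≈ 1.414, RHS = 2.
C: fails at (5, 8) — LHS = cos(8)² + sin(5)² ≈ 0.9407, RHS = 1.

Answer: A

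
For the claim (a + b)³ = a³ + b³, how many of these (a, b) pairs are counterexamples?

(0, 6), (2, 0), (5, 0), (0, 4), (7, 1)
Testing each pair:
(0, 6): LHS = 216, RHS = 216 → satisfies claim
(2, 0): LHS = 8, RHS = 8 → satisfies claim
(5, 0): LHS = 125, RHS = 125 → satisfies claim
(0, 4): LHS = 64, RHS = 64 → satisfies claim
(7, 1): LHS = 512, RHS = 344 → counterexample

That makes 1 counterexample.

Answer: 1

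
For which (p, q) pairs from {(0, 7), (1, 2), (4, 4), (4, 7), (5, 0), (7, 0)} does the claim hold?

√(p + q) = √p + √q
Testing each pair:
(0, 7): LHS = √(7) ≈ 2.646, RHS = √(7) ≈ 2.646 → holds
(1, 2): LHS = √(3) ≈ 1.732, RHS = 1 + √(2) ≈ 2.414 → fails
(4, 4): LHS = 2·√(2) ≈ 2.828, RHS = 4 → fails
(4, 7): LHS = √(11) ≈ 3.317, RHS = 2 + √(7) ≈ 4.646 → fails
(5, 0): LHS = √(5) ≈ 2.236, RHS = √(5) ≈ 2.236 → holds
(7, 0): LHS = √(7) ≈ 2.646, RHS = √(7) ≈ 2.646 → holds

3 of 6 pairs satisfy the claim.

Answer: (0, 7), (5, 0), (7, 0)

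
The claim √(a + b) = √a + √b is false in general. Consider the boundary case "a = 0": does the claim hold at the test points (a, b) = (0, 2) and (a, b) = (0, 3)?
Yes, holds at both test points

At (0, 2): LHS = √(2) ≈ 1.414, RHS = √(2) ≈ 1.414 → equal
At (0, 3): LHS = √(3) ≈ 1.732, RHS = √(3) ≈ 1.732 → equal

So the claim does hold at both of these boundary points, even though it is not an identity.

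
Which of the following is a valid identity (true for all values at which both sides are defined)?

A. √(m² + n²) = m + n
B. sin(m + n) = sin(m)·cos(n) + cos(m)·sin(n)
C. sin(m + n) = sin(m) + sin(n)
B

A: fails at (2, 2) — LHS = 2·√(2) ≈ 2.828, RHS = 4.
B: holds — e.g. at (4, 5), both sides equal sin(9) ≈ 0.4121.
C: fails at (6, 7) — LHS = sin(13) ≈ 0.4202, RHS = sin(6) + sin(7) ≈ 0.3776.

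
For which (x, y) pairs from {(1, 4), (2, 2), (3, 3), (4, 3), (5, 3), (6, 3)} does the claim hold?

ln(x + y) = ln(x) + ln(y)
Testing each pair:
(1, 4): LHS = ln(5) ≈ 1.609, RHS = ln(4) ≈ 1.386 → fails
(2, 2): LHS = ln(4) ≈ 1.386, RHS = 2·ln(2) ≈ 1.386 → holds
(3, 3): LHS = ln(6) ≈ 1.792, RHS = 2·ln(3) ≈ 2.197 → fails
(4, 3): LHS = ln(7) ≈ 1.946, RHS = ln(3) + ln(4) ≈ 2.485 → fails
(5, 3): LHS = ln(8) ≈ 2.079, RHS = ln(3) + ln(5) ≈ 2.708 → fails
(6, 3): LHS = ln(9) ≈ 2.197, RHS = ln(3) + ln(6) ≈ 2.89 → fails

1 of 6 pairs satisfies the claim.

Answer: (2, 2)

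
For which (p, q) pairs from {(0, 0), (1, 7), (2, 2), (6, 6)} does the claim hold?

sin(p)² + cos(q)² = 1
Testing each pair:
(0, 0): LHS = 1, RHS = 1 → holds
(1, 7): LHS = cos(7)² + sin(1)² ≈ 1.276, RHS = 1 → fails
(2, 2): LHS = cos(2)² + sin(2)² = 1, RHS = 1 → holds
(6, 6): LHS = sin(6)² + cos(6)² = 1, RHS = 1 → holds

3 of 4 pairs satisfy the claim.

Answer: (0, 0), (2, 2), (6, 6)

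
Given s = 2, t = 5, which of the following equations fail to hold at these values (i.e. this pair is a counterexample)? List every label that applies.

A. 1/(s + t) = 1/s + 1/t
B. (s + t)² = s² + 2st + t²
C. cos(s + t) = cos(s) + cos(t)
A, C

Evaluating each claim at the given values:
A. LHS = 1/7, RHS = 7/10 → fails here (LHS ≠ RHS)
B. LHS = 49, RHS = 49 → holds here (LHS = RHS)
C. LHS = cos(7) ≈ 0.7539, RHS = cos(2) + cos(5) ≈ -0.1325 → fails here (LHS ≠ RHS)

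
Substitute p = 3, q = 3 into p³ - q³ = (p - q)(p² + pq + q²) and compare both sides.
LHS = 3³ - 3³ = 0
RHS = (3 - 3)(3² + 3·3 + 3²) = 0

LHS = RHS: the two sides agree.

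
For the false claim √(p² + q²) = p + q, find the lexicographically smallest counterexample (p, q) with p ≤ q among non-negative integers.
(p, q) = (1, 1)

At (0, 1): both sides equal 1, so it holds there.
At (0, 4): both sides equal 4, so it holds there.

Substituting (1, 1) into the claim:
LHS = √(1² + 1²) = √(2) ≈ 1.414
RHS = 1 + 1 = 2

Since LHS ≠ RHS, this pair disproves the claim, and no lexicographically smaller pair (p ≤ q, non-negative integers) does.

For instance (2, 2) is also a counterexample (LHS = 2·√(2) ≈ 2.828, RHS = 4), but it's lexicographically larger.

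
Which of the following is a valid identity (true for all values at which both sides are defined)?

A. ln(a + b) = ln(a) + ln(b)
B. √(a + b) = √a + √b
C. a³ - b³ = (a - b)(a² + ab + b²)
A: fails at (3, 7) — LHS = ln(10) ≈ 2.303, RHS = ln(3) + ln(7) ≈ 3.045.
B: fails at (3, 4) — LHS = √(7) ≈ 2.646, RHS = √(3) + 2 ≈ 3.732.
C: holds — e.g. at (6, 7), both sides equal -127.

Answer: C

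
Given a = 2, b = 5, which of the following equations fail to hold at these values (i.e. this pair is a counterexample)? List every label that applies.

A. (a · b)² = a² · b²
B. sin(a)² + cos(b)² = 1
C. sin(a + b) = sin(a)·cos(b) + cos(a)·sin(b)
B

Evaluating each claim at the given values:
A. LHS = 100, RHS = 100 → holds here (LHS = RHS)
B. LHS = cos(5)² + sin(2)² ≈ 0.9073, RHS = 1 → fails here (LHS ≠ RHS)
C. LHS = sin(7) ≈ 0.657, RHS = sin(2)·cos(5) + sin(5)·cos(2) ≈ 0.657 → holds here (LHS = RHS)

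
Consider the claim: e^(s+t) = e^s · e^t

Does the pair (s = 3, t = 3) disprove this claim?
Substituting s = 3, t = 3:
LHS = e^(3+3) = e^6 ≈ 403.4
RHS = e^3 · e^3 = e^6 ≈ 403.4

The sides agree, so this pair does not disprove the claim.

Answer: No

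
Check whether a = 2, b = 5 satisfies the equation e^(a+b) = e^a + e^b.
Substituting a = 2, b = 5:

LHS = e^(2+5) = e^7 ≈ 1097
RHS = e^2 + e^5 ≈ 155.8

LHS ≠ RHS, so the equation does not hold at this point.

Answer: Fails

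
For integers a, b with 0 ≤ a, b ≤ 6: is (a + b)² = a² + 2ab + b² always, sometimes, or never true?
Always true

The identity holds for every pair in the range. For instance at (a, b) = (6, 3): both sides equal 81.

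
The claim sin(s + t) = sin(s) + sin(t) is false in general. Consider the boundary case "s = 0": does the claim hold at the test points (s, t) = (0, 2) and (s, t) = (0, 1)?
Yes, holds at both test points

At (0, 2): LHS = sin(2) ≈ 0.9093, RHS = sin(2) ≈ 0.9093 → equal
At (0, 1): LHS = sin(1) ≈ 0.8415, RHS = sin(1) ≈ 0.8415 → equal

So the claim does hold at both of these boundary points, even though it is not an identity.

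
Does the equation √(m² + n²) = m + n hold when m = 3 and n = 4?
Fails

Substituting m = 3, n = 4:

LHS = √(3² + 4²) = 5
RHS = 3 + 4 = 7

LHS ≠ RHS, so the equation does not hold at this point.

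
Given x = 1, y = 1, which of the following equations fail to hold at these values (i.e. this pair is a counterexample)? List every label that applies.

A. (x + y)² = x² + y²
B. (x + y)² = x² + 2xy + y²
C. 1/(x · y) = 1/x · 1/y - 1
Evaluating each claim at the given values:
A. LHS = 4, RHS = 2 → fails here (LHS ≠ RHS)
B. LHS = 4, RHS = 4 → holds here (LHS = RHS)
C. LHS = 1, RHS = 0 → fails here (LHS ≠ RHS)

Answer: A, C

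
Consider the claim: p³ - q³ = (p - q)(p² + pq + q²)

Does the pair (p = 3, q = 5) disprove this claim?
No

Substituting p = 3, q = 5:
LHS = 3³ - 5³ = -98
RHS = (3 - 5)(3² + 3·5 + 5²) = -98

The sides agree, so this pair does not disprove the claim.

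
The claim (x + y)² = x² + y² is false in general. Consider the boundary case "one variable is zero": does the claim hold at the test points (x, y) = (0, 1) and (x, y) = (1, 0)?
Yes, holds at both test points

At (0, 1): LHS = 1, RHS = 1 → equal
At (1, 0): LHS = 1, RHS = 1 → equal

So the claim does hold at both of these boundary points, even though it is not an identity.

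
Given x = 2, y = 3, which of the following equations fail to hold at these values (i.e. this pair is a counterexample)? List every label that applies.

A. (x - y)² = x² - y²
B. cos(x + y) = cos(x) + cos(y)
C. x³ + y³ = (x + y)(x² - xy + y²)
A, B

Evaluating each claim at the given values:
A. LHS = 1, RHS = -5 → fails here (LHS ≠ RHS)
B. LHS = cos(5) ≈ 0.2837, RHS = cos(3) + cos(2) ≈ -1.406 → fails here (LHS ≠ RHS)
C. LHS = 35, RHS = 35 → holds here (LHS = RHS)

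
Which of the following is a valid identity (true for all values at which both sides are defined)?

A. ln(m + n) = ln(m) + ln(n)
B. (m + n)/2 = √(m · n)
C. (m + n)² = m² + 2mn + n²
A: fails at (1, 5) — LHS = ln(6) ≈ 1.792, RHS = ln(5) ≈ 1.609.
B: fails at (1, 3) — LHS = 2, RHS = √(3) ≈ 1.732.
C: holds — e.g. at (0, 1), both sides equal 1.

Answer: C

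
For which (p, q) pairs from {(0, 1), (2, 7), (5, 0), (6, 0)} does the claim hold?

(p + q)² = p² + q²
Testing each pair:
(0, 1): LHS = 1, RHS = 1 → holds
(2, 7): LHS = 81, RHS = 53 → fails
(5, 0): LHS = 25, RHS = 25 → holds
(6, 0): LHS = 36, RHS = 36 → holds

3 of 4 pairs satisfy the claim.

Answer: (0, 1), (5, 0), (6, 0)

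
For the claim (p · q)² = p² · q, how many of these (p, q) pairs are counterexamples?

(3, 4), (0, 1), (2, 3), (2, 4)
3

Testing each pair:
(3, 4): LHS = 144, RHS = 36 → counterexample
(0, 1): LHS = 0, RHS = 0 → satisfies claim
(2, 3): LHS = 36, RHS = 12 → counterexample
(2, 4): LHS = 64, RHS = 16 → counterexample

That makes 3 counterexamples.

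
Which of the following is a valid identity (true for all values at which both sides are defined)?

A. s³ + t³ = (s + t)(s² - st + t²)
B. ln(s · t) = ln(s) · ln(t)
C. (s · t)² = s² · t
A

A: holds — e.g. at (3, 3), both sides equal 54.
B: fails at (2, 3) — LHS = ln(6) ≈ 1.792, RHS = ln(2)·ln(3) ≈ 0.7615.
C: fails at (3, 5) — LHS = 225, RHS = 45.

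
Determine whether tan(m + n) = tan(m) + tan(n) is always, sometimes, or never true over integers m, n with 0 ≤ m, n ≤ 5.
It holds at (m, n) = (0, 4) (both sides equal tan(4) ≈ 1.158), but fails at (m, n) = (5, 4) (LHS = tan(9) ≈ -0.4523, RHS = tan(5) + tan(4) ≈ -2.223).

Answer: Sometimes true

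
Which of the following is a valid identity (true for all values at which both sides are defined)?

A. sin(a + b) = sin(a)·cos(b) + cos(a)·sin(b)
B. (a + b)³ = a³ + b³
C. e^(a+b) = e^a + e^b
A: holds — e.g. at (0, 1), both sides equal sin(1) ≈ 0.8415.
B: fails at (3, 7) — LHS = 1000, RHS = 370.
C: fails at (5, 5) — LHS = e^10 ≈ 22026.5, RHS = 2·e^5 ≈ 296.8.

Answer: A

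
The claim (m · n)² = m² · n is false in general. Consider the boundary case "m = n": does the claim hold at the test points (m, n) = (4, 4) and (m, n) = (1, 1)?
Only at (1, 1)

At (4, 4): LHS = 256 ≠ RHS = 64
At (1, 1): LHS = 1, RHS = 1 → equal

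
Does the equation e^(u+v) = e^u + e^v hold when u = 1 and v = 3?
Fails

Substituting u = 1, v = 3:

LHS = e^(1+3) = e^4 ≈ 54.6
RHS = e^1 + e^3 = e + e^3 ≈ 22.8

LHS ≠ RHS, so the equation does not hold at this point.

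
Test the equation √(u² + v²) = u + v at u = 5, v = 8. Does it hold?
Fails

Substituting u = 5, v = 8:

LHS = √(5² + 8²) = √(89) ≈ 9.434
RHS = 5 + 8 = 13

LHS ≠ RHS, so the equation does not hold at this point.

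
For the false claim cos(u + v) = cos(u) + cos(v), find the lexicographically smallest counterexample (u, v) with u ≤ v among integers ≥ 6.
(u, v) = (6, 6)

Substituting (6, 6) into the claim:
LHS = cos(6 + 6) = cos(12) ≈ 0.8439
RHS = cos(6) + cos(6) = 2·cos(6) ≈ 1.92

Since LHS ≠ RHS, this pair disproves the claim, and no lexicographically smaller pair (u ≤ v, integers ≥ 6) does.

For instance (6, 10) is also a counterexample (LHS = cos(16) ≈ -0.9577, RHS = cos(10) + cos(6) ≈ 0.1211), but it's lexicographically larger.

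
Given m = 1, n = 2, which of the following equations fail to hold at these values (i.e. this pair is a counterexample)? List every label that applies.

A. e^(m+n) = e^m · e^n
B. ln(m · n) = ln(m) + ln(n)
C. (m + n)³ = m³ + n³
C

Evaluating each claim at the given values:
A. LHS = e^3 ≈ 20.09, RHS = e^3 ≈ 20.09 → holds here (LHS = RHS)
B. LHS = ln(2) ≈ 0.6931, RHS = ln(2) ≈ 0.6931 → holds here (LHS = RHS)
C. LHS = 27, RHS = 9 → fails here (LHS ≠ RHS)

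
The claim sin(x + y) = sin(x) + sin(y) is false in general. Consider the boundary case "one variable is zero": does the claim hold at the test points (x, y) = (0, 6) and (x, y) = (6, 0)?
At (0, 6): LHS = sin(6) ≈ -0.2794, RHS = sin(6) ≈ -0.2794 → equal
At (6, 0): LHS = sin(6) ≈ -0.2794, RHS = sin(6) ≈ -0.2794 → equal

So the claim does hold at both of these boundary points, even though it is not an identity.

Answer: Yes, holds at both test points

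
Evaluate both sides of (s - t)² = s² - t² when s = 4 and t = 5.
LHS = (4 - 5)² = 1
RHS = 4² - 5² = -9

LHS ≠ RHS, so the equation does not hold here.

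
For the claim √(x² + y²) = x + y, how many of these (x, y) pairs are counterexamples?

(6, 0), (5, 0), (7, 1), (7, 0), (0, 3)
Testing each pair:
(6, 0): LHS = 6, RHS = 6 → satisfies claim
(5, 0): LHS = 5, RHS = 5 → satisfies claim
(7, 1): LHS = 5·√(2) ≈ 7.071, RHS = 8 → counterexample
(7, 0): LHS = 7, RHS = 7 → satisfies claim
(0, 3): LHS = 3, RHS = 3 → satisfies claim

That makes 1 counterexample.

Answer: 1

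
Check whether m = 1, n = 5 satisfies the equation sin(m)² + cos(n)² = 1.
Fails

Substituting m = 1, n = 5:

LHS = sin(1)² + cos(5)² ≈ 0.7885
RHS = 1

LHS ≠ RHS, so the equation does not hold at this point.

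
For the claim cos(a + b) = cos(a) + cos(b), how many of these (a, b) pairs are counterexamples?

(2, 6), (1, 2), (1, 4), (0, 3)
4

Testing each pair:
(2, 6): LHS = cos(8) ≈ -0.1455, RHS = cos(2) + cos(6) ≈ 0.544 → counterexample
(1, 2): LHS = cos(3) ≈ -0.99, RHS = cos(2) + cos(1) ≈ 0.1242 → counterexample
(1, 4): LHS = cos(5) ≈ 0.2837, RHS = cos(4) + cos(1) ≈ -0.1133 → counterexample
(0, 3): LHS = cos(3) ≈ -0.99, RHS = cos(3) + 1 ≈ 0.01001 → counterexample

That makes 4 counterexamples.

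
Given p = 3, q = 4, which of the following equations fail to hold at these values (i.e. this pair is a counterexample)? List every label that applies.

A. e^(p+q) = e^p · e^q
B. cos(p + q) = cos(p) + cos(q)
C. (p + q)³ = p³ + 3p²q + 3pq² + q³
Evaluating each claim at the given values:
A. LHS = e^7 ≈ 1097, RHS = e^7 ≈ 1097 → holds here (LHS = RHS)
B. LHS = cos(7) ≈ 0.7539, RHS = cos(3) + cos(4) ≈ -1.644 → fails here (LHS ≠ RHS)
C. LHS = 343, RHS = 343 → holds here (LHS = RHS)

Answer: B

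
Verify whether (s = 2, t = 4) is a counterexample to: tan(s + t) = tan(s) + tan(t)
Yes

Substituting s = 2, t = 4:
LHS = tan(2 + 4) = tan(6) ≈ -0.291
RHS = tan(2) + tan(4) ≈ -1.027

Since LHS ≠ RHS, this pair disproves the claim.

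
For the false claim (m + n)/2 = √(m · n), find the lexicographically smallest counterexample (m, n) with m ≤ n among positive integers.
(m, n) = (1, 2)

At (1, 1): both sides equal 1, so it holds there.

Substituting (1, 2) into the claim:
LHS = (1 + 2)/2 = 3/2
RHS = √(1 · 2) = √(2) ≈ 1.414

Since LHS ≠ RHS, this pair disproves the claim, and no lexicographically smaller pair (m ≤ n, positive integers) does.

For instance (5, 8) is also a counterexample (LHS = 13/2, RHS = 2·√(10) ≈ 6.325), but it's lexicographically larger.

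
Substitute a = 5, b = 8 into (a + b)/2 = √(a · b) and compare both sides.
LHS = (5 + 8)/2 = 13/2
RHS = √(5 · 8) = 2·√(10) ≈ 6.325

LHS ≠ RHS (they differ by about 0.1754), so the equation does not hold here.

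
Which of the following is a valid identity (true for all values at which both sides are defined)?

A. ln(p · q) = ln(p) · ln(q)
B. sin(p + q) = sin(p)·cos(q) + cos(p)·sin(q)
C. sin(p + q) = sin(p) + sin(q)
A: fails at (2, 2) — LHS = ln(4) ≈ 1.386, RHS = ln(2)² ≈ 0.4805.
B: holds — e.g. at (2, 5), both sides equal sin(7) ≈ 0.657.
C: fails at (5, 8) — LHS = sin(13) ≈ 0.4202, RHS = sin(5) + sin(8) ≈ 0.03043.

Answer: B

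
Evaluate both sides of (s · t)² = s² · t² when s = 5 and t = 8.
LHS = (5 · 8)² = 1600
RHS = 5² · 8² = 1600

LHS = RHS: the two sides agree.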